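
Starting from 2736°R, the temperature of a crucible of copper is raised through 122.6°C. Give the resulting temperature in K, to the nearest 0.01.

1642.60 K

Initial temperature in Celsius: (2736 - 491.67) × 5/9 = 1246.8500°C.
Final Celsius temperature: 1246.8500 + 122.6000 = 1369.4500°C.
In kelvin: 1369.4500 + 273.15 = 1642.60 K.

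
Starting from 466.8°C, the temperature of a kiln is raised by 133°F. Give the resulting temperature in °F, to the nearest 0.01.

The 133°F change is an interval, so only the factor 5/9 applies: +133 × 5/9 = +73.8889°C.
Final Celsius temperature: 466.8000 + 73.8889 = 540.6889°C.
In Fahrenheit: 540.6889 × 1.8 + 32 = 1005.24°F.

1005.24°F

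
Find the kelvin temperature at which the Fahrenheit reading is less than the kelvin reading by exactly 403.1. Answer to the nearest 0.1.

70.7 K

Let K be the kelvin reading. The Fahrenheit reading is F = 1.8·K - 459.67.
Require F - K = -403.1: (0.8)·K - 459.67 = -403.1.
K = (-403.1 + 459.67) / (0.8) = 70.7.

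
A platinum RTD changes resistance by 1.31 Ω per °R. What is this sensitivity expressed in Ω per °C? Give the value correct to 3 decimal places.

The quantity depends on a temperature interval, so only the ratio of degree sizes applies; the offset between the scales is irrelevant.
A change of 1°C is a change of 1.8°R, so per °C the value is 1.31 × 1.8 = 2.358.

2.358 Ω per °C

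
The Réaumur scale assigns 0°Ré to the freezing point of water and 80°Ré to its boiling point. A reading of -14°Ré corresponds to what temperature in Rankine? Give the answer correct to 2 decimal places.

Linear interpolation between the fixed points: C = (-14 - 0) × 100 / (80 - 0) = -17.5000°C.
Then -17.5000 × 1.8 + 491.67 = 460.17°R.

460.17°R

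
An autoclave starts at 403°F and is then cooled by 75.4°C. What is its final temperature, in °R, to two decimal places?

Initial temperature in Celsius: (403 - 32) × 5/9 = 206.1111°C.
Final Celsius temperature: 206.1111 - 75.4000 = 130.7111°C.
In Rankine: 130.7111 × 1.8 + 491.67 = 726.95°R.

726.95°R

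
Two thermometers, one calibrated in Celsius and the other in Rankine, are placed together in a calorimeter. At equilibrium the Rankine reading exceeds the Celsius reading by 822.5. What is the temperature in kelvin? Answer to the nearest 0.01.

686.69 K

Let x be the Celsius reading; then the Rankine reading is 1.8·x + 491.67.
(1.8·x + 491.67) - x = 822.5  ⇒  (0.8)·x = 330.83  ⇒  x = 413.5375°C.
In kelvin: 413.5375 + 273.15 = 686.69 K.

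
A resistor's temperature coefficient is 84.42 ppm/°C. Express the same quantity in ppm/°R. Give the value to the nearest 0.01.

The quantity depends on a temperature interval, so only the ratio of degree sizes applies; the offset between the scales is irrelevant.
A change of 1°R is a change of 5/9°C, so per °R the value is 84.42 × 5/9 = 46.90.

46.90 ppm/°R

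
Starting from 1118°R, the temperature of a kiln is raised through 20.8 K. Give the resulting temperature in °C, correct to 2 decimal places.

368.76°C

Initial temperature in Celsius: (1118 - 491.67) × 5/9 = 347.9611°C.
The 20.8 K change is an interval; Kelvin and Celsius degrees are the same size, so ΔC = +20.8°C.
Final Celsius temperature: 347.9611 + 20.8000 = 368.7611°C.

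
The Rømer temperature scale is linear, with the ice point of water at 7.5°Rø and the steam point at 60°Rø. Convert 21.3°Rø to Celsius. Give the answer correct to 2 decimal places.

26.29°C

Linear interpolation between the fixed points: C = (21.3 - 7.5) × 100 / (60 - 7.5) = 26.2857°C.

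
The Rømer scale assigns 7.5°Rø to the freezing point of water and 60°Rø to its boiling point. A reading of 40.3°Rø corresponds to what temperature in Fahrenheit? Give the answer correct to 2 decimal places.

Linear interpolation between the fixed points: C = (40.3 - 7.5) × 100 / (60 - 7.5) = 62.4762°C.
Then 62.4762 × 1.8 + 32 = 144.46°F.

144.46°F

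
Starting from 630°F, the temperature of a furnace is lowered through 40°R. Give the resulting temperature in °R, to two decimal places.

1049.67°R

Initial temperature in Celsius: (630 - 32) × 5/9 = 332.2222°C.
The 40°R change is an interval, so only the factor 5/9 applies: -40 × 5/9 = -22.2222°C.
Final Celsius temperature: 332.2222 - 22.2222 = 310.0000°C.
In Rankine: 310.0000 × 1.8 + 491.67 = 1049.67°R.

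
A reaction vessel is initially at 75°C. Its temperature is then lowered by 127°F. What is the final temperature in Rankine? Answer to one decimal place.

499.7°R

The 127°F change is an interval, so only the factor 5/9 applies: -127 × 5/9 = -70.5556°C.
Final Celsius temperature: 75.0000 - 70.5556 = 4.4444°C.
In Rankine: 4.4444 × 1.8 + 491.67 = 499.7°R.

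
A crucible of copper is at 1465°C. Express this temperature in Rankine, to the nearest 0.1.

In Rankine: 1465.0000 × 1.8 + 491.67 = 3128.7°R.

3128.7°R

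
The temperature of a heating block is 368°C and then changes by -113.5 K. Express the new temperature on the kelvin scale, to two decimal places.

527.65 K

The 113.5 K change is an interval; Kelvin and Celsius degrees are the same size, so ΔC = -113.5°C.
Final Celsius temperature: 368.0000 - 113.5000 = 254.5000°C.
In kelvin: 254.5000 + 273.15 = 527.65 K.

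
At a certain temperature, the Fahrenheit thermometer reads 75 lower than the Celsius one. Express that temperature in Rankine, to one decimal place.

250.9°R

Let x be the Celsius reading; then the Fahrenheit reading is 1.8·x + 32.
(1.8·x + 32) - x = -75  ⇒  (0.8)·x = -107  ⇒  x = -133.7500°C.
In Rankine: -133.7500 × 1.8 + 491.67 = 250.9°R.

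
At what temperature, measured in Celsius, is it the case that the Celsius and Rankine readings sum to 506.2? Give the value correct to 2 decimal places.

Let C be the Celsius reading. The Rankine reading is R = 1.8·C + 491.67.
Require C + R = 506.2: (2.8)·C + 491.67 = 506.2.
C = (506.2 - 491.67) / (2.8) = 5.19.

5.19°C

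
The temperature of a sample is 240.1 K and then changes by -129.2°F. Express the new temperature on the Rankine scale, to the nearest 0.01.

Initial temperature in Celsius: 240.1 - 273.15 = -33.0500°C.
The 129.2°F change is an interval, so only the factor 5/9 applies: -129.2 × 5/9 = -71.7778°C.
Final Celsius temperature: -33.0500 - 71.7778 = -104.8278°C.
In Rankine: -104.8278 × 1.8 + 491.67 = 302.98°R.

302.98°R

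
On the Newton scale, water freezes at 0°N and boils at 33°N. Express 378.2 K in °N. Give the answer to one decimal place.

34.7°N

First in Celsius: 378.2 - 273.15 = 105.0500°C.
Linearly onto the Newton scale: 0 + (105.0500 / 100) × (33 - 0) = 34.7°N.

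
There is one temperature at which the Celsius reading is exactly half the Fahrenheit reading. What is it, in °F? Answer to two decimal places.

320.00°F

Let F be the Fahrenheit reading. The Celsius reading is C = 5/9·F - 17.7778.
Require C = 0.5·F: 5/9·F - 17.7778 = 0.5·F.
(1/18)·F = 17.7778  ⇒  F = 320.00.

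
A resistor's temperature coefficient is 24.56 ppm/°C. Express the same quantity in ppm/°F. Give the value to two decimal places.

The quantity depends on a temperature interval, so only the ratio of degree sizes applies; the offset between the scales is irrelevant.
A change of 1°F is a change of 5/9°C, so per °F the value is 24.56 × 5/9 = 13.64.

13.64 ppm/°F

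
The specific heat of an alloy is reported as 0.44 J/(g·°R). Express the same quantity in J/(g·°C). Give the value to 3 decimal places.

0.792 J/(g·°C)

Since only a temperature interval is involved, the additive offset between the scales drops out.
A change of 1°C is a change of 1.8°R, so per °C the value is 0.44 × 1.8 = 0.792.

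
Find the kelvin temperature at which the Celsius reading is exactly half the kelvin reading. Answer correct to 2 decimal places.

546.30 K

Let K be the kelvin reading. The Celsius reading is C = 1·K - 273.15.
Require C = 0.5·K: 1·K - 273.15 = 0.5·K.
(0.5)·K = 273.15  ⇒  K = 546.30.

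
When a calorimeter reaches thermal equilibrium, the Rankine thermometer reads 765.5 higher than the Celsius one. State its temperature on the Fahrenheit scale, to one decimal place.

Let x be the Celsius reading; then the Rankine reading is 1.8·x + 491.67.
(1.8·x + 491.67) - x = 765.5  ⇒  (0.8)·x = 273.83  ⇒  x = 342.2875°C.
In Fahrenheit: 342.2875 × 1.8 + 32 = 648.1°F.

648.1°F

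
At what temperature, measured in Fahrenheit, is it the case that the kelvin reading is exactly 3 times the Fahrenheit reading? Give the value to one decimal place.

Let F be the Fahrenheit reading. The kelvin reading is K = 5/9·F + 255.372.
Require K = 3·F: 5/9·F + 255.372 = 3·F.
(-22/9)·F = -255.372  ⇒  F = 104.5.

104.5°F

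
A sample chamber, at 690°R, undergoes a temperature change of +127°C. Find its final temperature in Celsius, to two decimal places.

Initial temperature in Celsius: (690 - 491.67) × 5/9 = 110.1833°C.
Final Celsius temperature: 110.1833 + 127.0000 = 237.1833°C.

237.18°C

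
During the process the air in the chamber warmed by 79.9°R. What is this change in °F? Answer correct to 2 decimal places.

79.90°F

Rankine and Fahrenheit degrees are the same size, so the interval is unchanged: 79.90.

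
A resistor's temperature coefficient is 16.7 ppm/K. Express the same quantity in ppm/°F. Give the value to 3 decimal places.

9.278 ppm/°F

The quantity depends on a temperature interval, so only the ratio of degree sizes applies; the offset between the scales is irrelevant.
A change of 1°F is a change of 5/9 K, so per °F the value is 16.7 × 5/9 = 9.278.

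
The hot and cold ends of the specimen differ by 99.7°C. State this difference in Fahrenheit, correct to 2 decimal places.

For a temperature interval the offset drops out; only the factor 1.8 applies.
99.7 × 1.8 = 179.46.

179.46°F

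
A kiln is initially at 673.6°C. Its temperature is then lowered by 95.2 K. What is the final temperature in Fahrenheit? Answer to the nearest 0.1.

The 95.2 K change is an interval; Kelvin and Celsius degrees are the same size, so ΔC = -95.2°C.
Final Celsius temperature: 673.6000 - 95.2000 = 578.4000°C.
In Fahrenheit: 578.4000 × 1.8 + 32 = 1073.1°F.

1073.1°F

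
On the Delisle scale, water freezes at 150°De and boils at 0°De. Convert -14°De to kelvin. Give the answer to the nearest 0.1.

382.5 K

Linear interpolation between the fixed points: C = (-14 - 150) × 100 / (0 - 150) = 109.3333°C.
Then 109.3333 + 273.15 = 382.5 K.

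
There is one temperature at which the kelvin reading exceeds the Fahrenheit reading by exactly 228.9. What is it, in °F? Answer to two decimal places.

59.56°F

Let F be the Fahrenheit reading. The kelvin reading is K = 5/9·F + 255.372.
Require K - F = 228.9: (-4/9)·F + 255.372 = 228.9.
F = (228.9 - 255.372) / (-4/9) = 59.56.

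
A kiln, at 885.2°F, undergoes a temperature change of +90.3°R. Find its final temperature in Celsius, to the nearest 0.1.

Initial temperature in Celsius: (885.2 - 32) × 5/9 = 474.0000°C.
The 90.3°R change is an interval, so only the factor 5/9 applies: +90.3 × 5/9 = +50.1667°C.
Final Celsius temperature: 474.0000 + 50.1667 = 524.1667°C.

524.2°C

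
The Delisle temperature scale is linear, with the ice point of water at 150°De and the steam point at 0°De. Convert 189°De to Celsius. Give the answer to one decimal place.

-26.0°C

Linear interpolation between the fixed points: C = (189 - 150) × 100 / (0 - 150) = -26.0000°C.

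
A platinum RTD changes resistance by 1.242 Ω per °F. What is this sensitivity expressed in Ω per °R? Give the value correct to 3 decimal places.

Since only a temperature interval is involved, the additive offset between the scales drops out.
A change of 1°R is a change of 1°F, so per °R the value is 1.242 × 1 = 1.242.

1.242 Ω per °R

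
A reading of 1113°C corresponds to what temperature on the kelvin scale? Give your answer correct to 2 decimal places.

In kelvin: 1113.0000 + 273.15 = 1386.15 K.

1386.15 K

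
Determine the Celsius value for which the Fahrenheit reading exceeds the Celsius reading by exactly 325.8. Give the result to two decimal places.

Let C be the Celsius reading. The Fahrenheit reading is F = 1.8·C + 32.
Require F - C = 325.8: (0.8)·C + 32 = 325.8.
C = (325.8 - 32) / (0.8) = 367.25.

367.25°C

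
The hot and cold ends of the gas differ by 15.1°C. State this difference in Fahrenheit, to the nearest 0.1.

27.2°F

Only the scale ratio 1.8 matters for a change in temperature.
15.1 × 1.8 = 27.2.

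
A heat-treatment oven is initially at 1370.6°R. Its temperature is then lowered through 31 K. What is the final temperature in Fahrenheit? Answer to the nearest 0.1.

855.1°F

Initial temperature in Celsius: (1370.6 - 491.67) × 5/9 = 488.2944°C.
The 31 K change is an interval; Kelvin and Celsius degrees are the same size, so ΔC = -31°C.
Final Celsius temperature: 488.2944 - 31.0000 = 457.2944°C.
In Fahrenheit: 457.2944 × 1.8 + 32 = 855.1°F.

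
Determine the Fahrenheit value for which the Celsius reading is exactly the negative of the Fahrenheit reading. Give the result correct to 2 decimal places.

Let F be the Fahrenheit reading. The Celsius reading is C = 5/9·F - 17.7778.
Require C = -1·F: 5/9·F - 17.7778 = -1·F.
(14/9)·F = 17.7778  ⇒  F = 11.43.

11.43°F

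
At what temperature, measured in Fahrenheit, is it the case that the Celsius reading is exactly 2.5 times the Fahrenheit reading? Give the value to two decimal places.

-9.14°F

Let F be the Fahrenheit reading. The Celsius reading is C = 5/9·F - 17.7778.
Require C = 2.5·F: 5/9·F - 17.7778 = 2.5·F.
(-35/18)·F = 17.7778  ⇒  F = -9.14.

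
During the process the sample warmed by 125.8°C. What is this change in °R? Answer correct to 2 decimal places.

226.44°R

For a temperature interval the offset drops out; only the factor 1.8 applies.
125.8 × 1.8 = 226.44.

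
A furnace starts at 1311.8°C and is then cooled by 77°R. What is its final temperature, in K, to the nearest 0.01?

The 77°R change is an interval, so only the factor 5/9 applies: -77 × 5/9 = -42.7778°C.
Final Celsius temperature: 1311.8000 - 42.7778 = 1269.0222°C.
In kelvin: 1269.0222 + 273.15 = 1542.17 K.

1542.17 K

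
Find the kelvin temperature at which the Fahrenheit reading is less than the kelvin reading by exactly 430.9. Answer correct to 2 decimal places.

35.96 K

Let K be the kelvin reading. The Fahrenheit reading is F = 1.8·K - 459.67.
Require F - K = -430.9: (0.8)·K - 459.67 = -430.9.
K = (-430.9 + 459.67) / (0.8) = 35.96.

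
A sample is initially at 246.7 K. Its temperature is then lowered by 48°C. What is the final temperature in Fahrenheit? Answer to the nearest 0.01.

-102.01°F

Initial temperature in Celsius: 246.7 - 273.15 = -26.4500°C.
Final Celsius temperature: -26.4500 - 48.0000 = -74.4500°C.
In Fahrenheit: -74.4500 × 1.8 + 32 = -102.01°F.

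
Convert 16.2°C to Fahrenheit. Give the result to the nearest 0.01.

61.16°F

In Fahrenheit: 16.2000 × 1.8 + 32 = 61.16°F.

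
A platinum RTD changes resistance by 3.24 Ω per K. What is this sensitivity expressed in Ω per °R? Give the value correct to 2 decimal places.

Since only a temperature interval is involved, the additive offset between the scales drops out.
A change of 1°R is a change of 5/9 K, so per °R the value is 3.24 × 5/9 = 1.80.

1.80 Ω per °R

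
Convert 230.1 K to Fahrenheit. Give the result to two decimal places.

In Celsius: 230.1 - 273.15 = -43.0500°C.
In Fahrenheit: -43.0500 × 1.8 + 32 = -45.49°F.

-45.49°F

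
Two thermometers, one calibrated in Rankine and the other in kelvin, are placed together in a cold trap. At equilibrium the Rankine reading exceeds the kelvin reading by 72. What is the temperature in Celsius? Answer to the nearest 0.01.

Let x be the Rankine reading; then the kelvin reading is 5/9·x.
(5/9·x) - x = -72  ⇒  (-4/9)·x = -72  ⇒  x = 162.0000°R.
In Celsius: (162 - 491.67) × 5/9 = -183.15°C.

-183.15°C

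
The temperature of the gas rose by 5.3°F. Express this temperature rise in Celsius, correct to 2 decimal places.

An interval of 1°F corresponds to 5/9°C.
5.3 × 5/9 = 2.94.

2.94°C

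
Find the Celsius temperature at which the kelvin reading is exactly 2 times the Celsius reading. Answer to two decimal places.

273.15°C

Let C be the Celsius reading. The kelvin reading is K = 1·C + 273.15.
Require K = 2·C: 1·C + 273.15 = 2·C.
(-1)·C = -273.15  ⇒  C = 273.15.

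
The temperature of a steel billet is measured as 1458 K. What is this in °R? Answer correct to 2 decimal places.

2624.40°R

In Celsius: 1458 - 273.15 = 1184.8500°C.
In Rankine: 1184.8500 × 1.8 + 491.67 = 2624.40°R.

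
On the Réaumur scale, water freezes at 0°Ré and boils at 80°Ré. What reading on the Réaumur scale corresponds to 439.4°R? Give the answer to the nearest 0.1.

First in Celsius: (439.4 - 491.67) × 5/9 = -29.0389°C.
Linearly onto the Réaumur scale: 0 + (-29.0389 / 100) × (80 - 0) = -23.2°Ré.

-23.2°Ré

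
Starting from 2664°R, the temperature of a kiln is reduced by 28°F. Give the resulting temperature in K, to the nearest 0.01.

Initial temperature in Celsius: (2664 - 491.67) × 5/9 = 1206.8500°C.
The 28°F change is an interval, so only the factor 5/9 applies: -28 × 5/9 = -15.5556°C.
Final Celsius temperature: 1206.8500 - 15.5556 = 1191.2944°C.
In kelvin: 1191.2944 + 273.15 = 1464.44 K.

1464.44 K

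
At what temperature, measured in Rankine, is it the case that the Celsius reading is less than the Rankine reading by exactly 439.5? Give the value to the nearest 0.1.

374.3°R

Let R be the Rankine reading. The Celsius reading is C = 5/9·R - 273.15.
Require C - R = -439.5: (-4/9)·R - 273.15 = -439.5.
R = (-439.5 + 273.15) / (-4/9) = 374.3.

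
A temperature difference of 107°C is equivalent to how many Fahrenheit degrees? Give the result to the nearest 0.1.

192.6°F

Only the scale ratio 1.8 matters for a change in temperature.
107 × 1.8 = 192.6.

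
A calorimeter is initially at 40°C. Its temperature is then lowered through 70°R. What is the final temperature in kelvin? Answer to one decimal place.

The 70°R change is an interval, so only the factor 5/9 applies: -70 × 5/9 = -38.8889°C.
Final Celsius temperature: 40.0000 - 38.8889 = 1.1111°C.
In kelvin: 1.1111 + 273.15 = 274.3 K.

274.3 K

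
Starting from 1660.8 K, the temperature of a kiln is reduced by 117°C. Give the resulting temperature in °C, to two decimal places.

Initial temperature in Celsius: 1660.8 - 273.15 = 1387.6500°C.
Final Celsius temperature: 1387.6500 - 117.0000 = 1270.6500°C.

1270.65°C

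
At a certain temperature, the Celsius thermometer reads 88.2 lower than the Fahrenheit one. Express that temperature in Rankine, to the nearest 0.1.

Let x be the Fahrenheit reading; then the Celsius reading is 5/9·x - 17.7778.
(5/9·x - 17.7778) - x = -88.2  ⇒  (-4/9)·x = -70.4222  ⇒  x = 158.4500°F.
In Celsius: (158.45 - 32) × 5/9 = 70.2500°C.
In Rankine: 70.2500 × 1.8 + 491.67 = 618.1°R.

618.1°R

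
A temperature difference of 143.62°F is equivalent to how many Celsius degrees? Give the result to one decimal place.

For a temperature interval the offset drops out; only the factor 5/9 applies.
143.62 × 5/9 = 79.8.

79.8°C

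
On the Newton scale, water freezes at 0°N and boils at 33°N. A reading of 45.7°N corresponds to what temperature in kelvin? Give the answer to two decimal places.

Linear interpolation between the fixed points: C = (45.7 - 0) × 100 / (33 - 0) = 138.4848°C.
Then 138.4848 + 273.15 = 411.63 K.

411.63 K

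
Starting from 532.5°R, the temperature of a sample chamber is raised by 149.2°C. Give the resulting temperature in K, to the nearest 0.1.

Initial temperature in Celsius: (532.5 - 491.67) × 5/9 = 22.6833°C.
Final Celsius temperature: 22.6833 + 149.2000 = 171.8833°C.
In kelvin: 171.8833 + 273.15 = 445.0 K.

445.0 K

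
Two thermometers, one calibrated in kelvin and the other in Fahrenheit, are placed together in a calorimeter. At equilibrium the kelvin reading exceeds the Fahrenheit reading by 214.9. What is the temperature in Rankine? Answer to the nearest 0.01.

Let x be the kelvin reading; then the Fahrenheit reading is 1.8·x - 459.67.
(1.8·x - 459.67) - x = -214.9  ⇒  (0.8)·x = 244.77  ⇒  x = 305.9625 K.
In Celsius: 305.9625 - 273.15 = 32.8125°C.
In Rankine: 32.8125 × 1.8 + 491.67 = 550.73°R.

550.73°R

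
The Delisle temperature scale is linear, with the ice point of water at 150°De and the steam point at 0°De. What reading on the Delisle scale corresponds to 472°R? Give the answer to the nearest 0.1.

First in Celsius: (472 - 491.67) × 5/9 = -10.9278°C.
Linearly onto the Delisle scale: 150 + (-10.9278 / 100) × (0 - 150) = 166.4°De.

166.4°De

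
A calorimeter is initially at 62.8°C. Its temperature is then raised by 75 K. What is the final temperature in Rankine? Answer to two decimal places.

The 75 K change is an interval; Kelvin and Celsius degrees are the same size, so ΔC = +75°C.
Final Celsius temperature: 62.8000 + 75.0000 = 137.8000°C.
In Rankine: 137.8000 × 1.8 + 491.67 = 739.71°R.

739.71°R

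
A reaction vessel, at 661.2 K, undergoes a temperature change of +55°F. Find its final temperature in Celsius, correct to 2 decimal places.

Initial temperature in Celsius: 661.2 - 273.15 = 388.0500°C.
The 55°F change is an interval, so only the factor 5/9 applies: +55 × 5/9 = +30.5556°C.
Final Celsius temperature: 388.0500 + 30.5556 = 418.6056°C.

418.61°C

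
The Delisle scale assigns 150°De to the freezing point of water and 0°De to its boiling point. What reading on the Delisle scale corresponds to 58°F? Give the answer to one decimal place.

128.3°De

First in Celsius: (58 - 32) × 5/9 = 14.4444°C.
Linearly onto the Delisle scale: 150 + (14.4444 / 100) × (0 - 150) = 128.3°De.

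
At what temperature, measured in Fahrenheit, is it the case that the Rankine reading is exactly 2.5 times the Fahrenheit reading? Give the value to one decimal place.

306.4°F

Let F be the Fahrenheit reading. The Rankine reading is R = 1·F + 459.67.
Require R = 2.5·F: 1·F + 459.67 = 2.5·F.
(-1.5)·F = -459.67  ⇒  F = 306.4.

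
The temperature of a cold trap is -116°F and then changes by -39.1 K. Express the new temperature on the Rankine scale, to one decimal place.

273.3°R

Initial temperature in Celsius: (-116 - 32) × 5/9 = -82.2222°C.
The 39.1 K change is an interval; Kelvin and Celsius degrees are the same size, so ΔC = -39.1°C.
Final Celsius temperature: -82.2222 - 39.1000 = -121.3222°C.
In Rankine: -121.3222 × 1.8 + 491.67 = 273.3°R.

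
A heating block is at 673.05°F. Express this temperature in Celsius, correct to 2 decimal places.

356.14°C

In Celsius: (673.05 - 32) × 5/9 = 356.1389°C.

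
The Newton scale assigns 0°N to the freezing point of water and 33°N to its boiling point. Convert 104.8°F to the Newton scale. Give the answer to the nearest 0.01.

First in Celsius: (104.8 - 32) × 5/9 = 40.4444°C.
Linearly onto the Newton scale: 0 + (40.4444 / 100) × (33 - 0) = 13.35°N.

13.35°N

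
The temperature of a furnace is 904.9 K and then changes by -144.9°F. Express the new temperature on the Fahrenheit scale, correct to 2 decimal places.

1024.25°F

Initial temperature in Celsius: 904.9 - 273.15 = 631.7500°C.
The 144.9°F change is an interval, so only the factor 5/9 applies: -144.9 × 5/9 = -80.5000°C.
Final Celsius temperature: 631.7500 - 80.5000 = 551.2500°C.
In Fahrenheit: 551.2500 × 1.8 + 32 = 1024.25°F.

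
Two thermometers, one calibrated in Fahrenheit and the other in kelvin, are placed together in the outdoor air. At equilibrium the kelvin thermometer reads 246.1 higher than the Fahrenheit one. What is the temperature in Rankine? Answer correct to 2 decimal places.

480.53°R

Let x be the Fahrenheit reading; then the kelvin reading is 5/9·x + 255.372.
(5/9·x + 255.372) - x = 246.1  ⇒  (-4/9)·x = -9.27222  ⇒  x = 20.8625°F.
In Celsius: (20.8625 - 32) × 5/9 = -6.1875°C.
In Rankine: -6.1875 × 1.8 + 491.67 = 480.53°R.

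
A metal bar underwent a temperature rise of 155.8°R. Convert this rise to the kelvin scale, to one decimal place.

86.6 K

For a temperature interval the offset drops out; only the factor 5/9 applies.
155.8 × 5/9 = 86.6.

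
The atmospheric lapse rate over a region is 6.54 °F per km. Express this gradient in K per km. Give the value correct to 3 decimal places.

The quantity depends on a temperature interval, so only the ratio of degree sizes applies; the offset between the scales is irrelevant.
A change of 1°F is a change of 5/9 K, so 6.54 × 5/9 = 3.633.

3.633 K/km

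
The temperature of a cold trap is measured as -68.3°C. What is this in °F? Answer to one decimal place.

In Fahrenheit: -68.3000 × 1.8 + 32 = -90.9°F.

-90.9°F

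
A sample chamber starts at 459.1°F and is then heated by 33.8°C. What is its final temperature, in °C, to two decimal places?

Initial temperature in Celsius: (459.1 - 32) × 5/9 = 237.2778°C.
Final Celsius temperature: 237.2778 + 33.8000 = 271.0778°C.

271.08°C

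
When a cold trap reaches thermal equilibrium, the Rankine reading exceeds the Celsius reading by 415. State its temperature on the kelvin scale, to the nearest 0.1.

177.3 K

Let x be the Celsius reading; then the Rankine reading is 1.8·x + 491.67.
(1.8·x + 491.67) - x = 415  ⇒  (0.8)·x = -76.67  ⇒  x = -95.8375°C.
In kelvin: -95.8375 + 273.15 = 177.3 K.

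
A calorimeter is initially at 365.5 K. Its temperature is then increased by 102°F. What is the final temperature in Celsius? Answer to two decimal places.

Initial temperature in Celsius: 365.5 - 273.15 = 92.3500°C.
The 102°F change is an interval, so only the factor 5/9 applies: +102 × 5/9 = +56.6667°C.
Final Celsius temperature: 92.3500 + 56.6667 = 149.0167°C.

149.02°C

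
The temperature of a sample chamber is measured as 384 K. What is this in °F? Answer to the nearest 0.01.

In Celsius: 384 - 273.15 = 110.8500°C.
In Fahrenheit: 110.8500 × 1.8 + 32 = 231.53°F.

231.53°F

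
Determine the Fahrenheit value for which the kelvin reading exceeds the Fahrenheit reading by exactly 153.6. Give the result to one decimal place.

229.0°F

Let F be the Fahrenheit reading. The kelvin reading is K = 5/9·F + 255.372.
Require K - F = 153.6: (-4/9)·F + 255.372 = 153.6.
F = (153.6 - 255.372) / (-4/9) = 229.0.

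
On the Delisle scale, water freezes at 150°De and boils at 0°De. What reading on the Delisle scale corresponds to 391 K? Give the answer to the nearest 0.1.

-26.8°De

First in Celsius: 391 - 273.15 = 117.8500°C.
Linearly onto the Delisle scale: 150 + (117.8500 / 100) × (0 - 150) = -26.8°De.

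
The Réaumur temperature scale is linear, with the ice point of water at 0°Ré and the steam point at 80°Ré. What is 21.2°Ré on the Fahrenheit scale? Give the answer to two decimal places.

Linear interpolation between the fixed points: C = (21.2 - 0) × 100 / (80 - 0) = 26.5000°C.
Then 26.5000 × 1.8 + 32 = 79.70°F.

79.70°F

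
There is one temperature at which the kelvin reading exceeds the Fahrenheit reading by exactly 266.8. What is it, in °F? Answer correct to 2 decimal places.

-25.71°F

Let F be the Fahrenheit reading. The kelvin reading is K = 5/9·F + 255.372.
Require K - F = 266.8: (-4/9)·F + 255.372 = 266.8.
F = (266.8 - 255.372) / (-4/9) = -25.71.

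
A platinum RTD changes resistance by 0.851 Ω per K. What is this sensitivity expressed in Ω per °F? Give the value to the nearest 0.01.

0.47 Ω per °F

The quantity depends on a temperature interval, so only the ratio of degree sizes applies; the offset between the scales is irrelevant.
A change of 1°F is a change of 5/9 K, so per °F the value is 0.851 × 5/9 = 0.47.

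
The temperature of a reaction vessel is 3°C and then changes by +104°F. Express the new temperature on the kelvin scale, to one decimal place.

333.9 K

The 104°F change is an interval, so only the factor 5/9 applies: +104 × 5/9 = +57.7778°C.
Final Celsius temperature: 3.0000 + 57.7778 = 60.7778°C.
In kelvin: 60.7778 + 273.15 = 333.9 K.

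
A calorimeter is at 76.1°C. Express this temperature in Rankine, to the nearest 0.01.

In Rankine: 76.1000 × 1.8 + 491.67 = 628.65°R.

628.65°R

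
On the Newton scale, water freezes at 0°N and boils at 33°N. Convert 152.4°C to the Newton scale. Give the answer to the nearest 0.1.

50.3°N

Linearly onto the Newton scale: 0 + (152.4000 / 100) × (33 - 0) = 50.3°N.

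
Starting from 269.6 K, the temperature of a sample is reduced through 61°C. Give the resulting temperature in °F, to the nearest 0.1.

-84.2°F

Initial temperature in Celsius: 269.6 - 273.15 = -3.5500°C.
Final Celsius temperature: -3.5500 - 61.0000 = -64.5500°C.
In Fahrenheit: -64.5500 × 1.8 + 32 = -84.2°F.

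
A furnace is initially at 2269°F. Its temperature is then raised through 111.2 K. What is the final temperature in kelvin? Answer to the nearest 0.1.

1627.1 K

Initial temperature in Celsius: (2269 - 32) × 5/9 = 1242.7778°C.
The 111.2 K change is an interval; Kelvin and Celsius degrees are the same size, so ΔC = +111.2°C.
Final Celsius temperature: 1242.7778 + 111.2000 = 1353.9778°C.
In kelvin: 1353.9778 + 273.15 = 1627.1 K.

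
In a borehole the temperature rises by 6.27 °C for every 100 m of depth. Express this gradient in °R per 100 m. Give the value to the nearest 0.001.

11.286 °R/100 m

The quantity depends on a temperature interval, so only the ratio of degree sizes applies; the offset between the scales is irrelevant.
A change of 1°C is a change of 1.8°R, so 6.27 × 1.8 = 11.286.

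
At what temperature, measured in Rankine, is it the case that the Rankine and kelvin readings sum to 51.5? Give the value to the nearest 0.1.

Let R be the Rankine reading. The kelvin reading is K = 5/9·R.
Require R + K = 51.5: (14/9)·R = 51.5.
R = (51.5) / (14/9) = 33.1.

33.1°R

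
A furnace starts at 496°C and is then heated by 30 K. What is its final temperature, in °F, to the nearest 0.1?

978.8°F

The 30 K change is an interval; Kelvin and Celsius degrees are the same size, so ΔC = +30°C.
Final Celsius temperature: 496.0000 + 30.0000 = 526.0000°C.
In Fahrenheit: 526.0000 × 1.8 + 32 = 978.8°F.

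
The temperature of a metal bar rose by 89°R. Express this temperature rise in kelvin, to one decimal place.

49.4 K

An interval of 1°R corresponds to 5/9 K.
89 × 5/9 = 49.4.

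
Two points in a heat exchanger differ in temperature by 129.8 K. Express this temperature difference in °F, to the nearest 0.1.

233.6°F

An interval of 1 K corresponds to 1.8°F.
129.8 × 1.8 = 233.6.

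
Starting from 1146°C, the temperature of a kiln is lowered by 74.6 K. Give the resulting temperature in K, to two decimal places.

The 74.6 K change is an interval; Kelvin and Celsius degrees are the same size, so ΔC = -74.6°C.
Final Celsius temperature: 1146.0000 - 74.6000 = 1071.4000°C.
In kelvin: 1071.4000 + 273.15 = 1344.55 K.

1344.55 K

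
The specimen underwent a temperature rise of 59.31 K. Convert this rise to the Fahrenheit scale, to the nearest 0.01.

106.76°F

Only the scale ratio 1.8 matters for a change in temperature.
59.31 × 1.8 = 106.76.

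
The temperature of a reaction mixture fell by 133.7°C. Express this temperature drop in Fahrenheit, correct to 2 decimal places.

Only the scale ratio 1.8 matters for a change in temperature.
133.7 × 1.8 = 240.66.

240.66°F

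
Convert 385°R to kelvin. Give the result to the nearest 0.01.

In Celsius: (385 - 491.67) × 5/9 = -59.2611°C.
In kelvin: -59.2611 + 273.15 = 213.89 K.

213.89 K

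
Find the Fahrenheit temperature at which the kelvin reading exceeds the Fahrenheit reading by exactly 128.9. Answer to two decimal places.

284.56°F

Let F be the Fahrenheit reading. The kelvin reading is K = 5/9·F + 255.372.
Require K - F = 128.9: (-4/9)·F + 255.372 = 128.9.
F = (128.9 - 255.372) / (-4/9) = 284.56.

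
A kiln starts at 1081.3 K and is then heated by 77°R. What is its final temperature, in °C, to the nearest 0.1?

Initial temperature in Celsius: 1081.3 - 273.15 = 808.1500°C.
The 77°R change is an interval, so only the factor 5/9 applies: +77 × 5/9 = +42.7778°C.
Final Celsius temperature: 808.1500 + 42.7778 = 850.9278°C.

850.9°C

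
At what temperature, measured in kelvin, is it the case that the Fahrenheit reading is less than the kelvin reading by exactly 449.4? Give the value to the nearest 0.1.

12.8 K

Let K be the kelvin reading. The Fahrenheit reading is F = 1.8·K - 459.67.
Require F - K = -449.4: (0.8)·K - 459.67 = -449.4.
K = (-449.4 + 459.67) / (0.8) = 12.8.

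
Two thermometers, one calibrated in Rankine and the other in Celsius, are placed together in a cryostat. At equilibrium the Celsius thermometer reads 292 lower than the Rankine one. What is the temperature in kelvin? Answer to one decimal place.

23.6 K

Let x be the Rankine reading; then the Celsius reading is 5/9·x - 273.15.
(5/9·x - 273.15) - x = -292  ⇒  (-4/9)·x = -18.85  ⇒  x = 42.4125°R.
In Celsius: (42.4125 - 491.67) × 5/9 = -249.5875°C.
In kelvin: -249.5875 + 273.15 = 23.6 K.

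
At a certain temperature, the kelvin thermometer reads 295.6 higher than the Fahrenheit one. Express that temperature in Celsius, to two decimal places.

-68.06°C

Let x be the Fahrenheit reading; then the kelvin reading is 5/9·x + 255.372.
(5/9·x + 255.372) - x = 295.6  ⇒  (-4/9)·x = 40.2278  ⇒  x = -90.5125°F.
In Celsius: (-90.5125 - 32) × 5/9 = -68.06°C.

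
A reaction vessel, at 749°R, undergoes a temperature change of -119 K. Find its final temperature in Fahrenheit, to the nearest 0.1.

75.1°F

Initial temperature in Celsius: (749 - 491.67) × 5/9 = 142.9611°C.
The 119 K change is an interval; Kelvin and Celsius degrees are the same size, so ΔC = -119°C.
Final Celsius temperature: 142.9611 - 119.0000 = 23.9611°C.
In Fahrenheit: 23.9611 × 1.8 + 32 = 75.1°F.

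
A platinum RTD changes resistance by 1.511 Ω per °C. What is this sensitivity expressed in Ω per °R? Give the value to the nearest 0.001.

0.839 Ω per °R

Since only a temperature interval is involved, the additive offset between the scales drops out.
A change of 1°R is a change of 5/9°C, so per °R the value is 1.511 × 5/9 = 0.839.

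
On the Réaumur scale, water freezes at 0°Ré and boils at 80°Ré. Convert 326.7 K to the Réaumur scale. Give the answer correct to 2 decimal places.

First in Celsius: 326.7 - 273.15 = 53.5500°C.
Linearly onto the Réaumur scale: 0 + (53.5500 / 100) × (80 - 0) = 42.84°Ré.

42.84°Ré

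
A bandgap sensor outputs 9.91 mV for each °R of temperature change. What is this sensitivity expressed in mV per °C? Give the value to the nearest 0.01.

The quantity depends on a temperature interval, so only the ratio of degree sizes applies; the offset between the scales is irrelevant.
A change of 1°C is a change of 1.8°R, so per °C the value is 9.91 × 1.8 = 17.84.

17.84 mV per °C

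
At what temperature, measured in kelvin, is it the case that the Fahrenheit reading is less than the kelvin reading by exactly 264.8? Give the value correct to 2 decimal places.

243.59 K

Let K be the kelvin reading. The Fahrenheit reading is F = 1.8·K - 459.67.
Require F - K = -264.8: (0.8)·K - 459.67 = -264.8.
K = (-264.8 + 459.67) / (0.8) = 243.59.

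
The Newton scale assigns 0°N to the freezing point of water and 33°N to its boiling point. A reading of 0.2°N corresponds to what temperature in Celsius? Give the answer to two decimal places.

0.61°C

Linear interpolation between the fixed points: C = (0.2 - 0) × 100 / (33 - 0) = 0.6061°C.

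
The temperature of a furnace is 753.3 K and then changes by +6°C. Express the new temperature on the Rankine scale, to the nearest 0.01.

Initial temperature in Celsius: 753.3 - 273.15 = 480.1500°C.
Final Celsius temperature: 480.1500 + 6.0000 = 486.1500°C.
In Rankine: 486.1500 × 1.8 + 491.67 = 1366.74°R.

1366.74°R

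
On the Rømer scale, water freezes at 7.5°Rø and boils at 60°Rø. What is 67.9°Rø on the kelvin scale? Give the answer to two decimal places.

388.20 K

Linear interpolation between the fixed points: C = (67.9 - 7.5) × 100 / (60 - 7.5) = 115.0476°C.
Then 115.0476 + 273.15 = 388.20 K.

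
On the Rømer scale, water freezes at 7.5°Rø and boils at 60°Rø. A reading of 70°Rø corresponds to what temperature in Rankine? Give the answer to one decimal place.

706.0°R

Linear interpolation between the fixed points: C = (70 - 7.5) × 100 / (60 - 7.5) = 119.0476°C.
Then 119.0476 × 1.8 + 491.67 = 706.0°R.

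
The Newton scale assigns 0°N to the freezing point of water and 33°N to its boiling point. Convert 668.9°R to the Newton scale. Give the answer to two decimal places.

32.49°N

First in Celsius: (668.9 - 491.67) × 5/9 = 98.4611°C.
Linearly onto the Newton scale: 0 + (98.4611 / 100) × (33 - 0) = 32.49°N.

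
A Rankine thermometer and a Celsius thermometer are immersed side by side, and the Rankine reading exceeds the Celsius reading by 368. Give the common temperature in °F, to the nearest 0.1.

Let x be the Rankine reading; then the Celsius reading is 5/9·x - 273.15.
(5/9·x - 273.15) - x = -368  ⇒  (-4/9)·x = -94.85  ⇒  x = 213.4125°R.
In Celsius: (213.4125 - 491.67) × 5/9 = -154.5875°C.
In Fahrenheit: -154.5875 × 1.8 + 32 = -246.3°F.

-246.3°F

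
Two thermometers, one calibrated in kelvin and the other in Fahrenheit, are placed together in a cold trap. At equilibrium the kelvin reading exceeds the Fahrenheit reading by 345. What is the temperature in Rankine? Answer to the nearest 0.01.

Let x be the kelvin reading; then the Fahrenheit reading is 1.8·x - 459.67.
(1.8·x - 459.67) - x = -345  ⇒  (0.8)·x = 114.67  ⇒  x = 143.3375 K.
In Celsius: 143.3375 - 273.15 = -129.8125°C.
In Rankine: -129.8125 × 1.8 + 491.67 = 258.01°R.

258.01°R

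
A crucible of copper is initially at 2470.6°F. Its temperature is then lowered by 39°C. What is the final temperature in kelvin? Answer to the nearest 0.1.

1588.9 K

Initial temperature in Celsius: (2470.6 - 32) × 5/9 = 1354.7778°C.
Final Celsius temperature: 1354.7778 - 39.0000 = 1315.7778°C.
In kelvin: 1315.7778 + 273.15 = 1588.9 K.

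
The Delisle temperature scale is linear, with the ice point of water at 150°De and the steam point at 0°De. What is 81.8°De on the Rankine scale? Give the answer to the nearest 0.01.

Linear interpolation between the fixed points: C = (81.8 - 150) × 100 / (0 - 150) = 45.4667°C.
Then 45.4667 × 1.8 + 491.67 = 573.51°R.

573.51°R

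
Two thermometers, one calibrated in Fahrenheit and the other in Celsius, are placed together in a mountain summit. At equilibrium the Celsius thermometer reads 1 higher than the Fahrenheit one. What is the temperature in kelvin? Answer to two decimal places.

231.90 K

Let x be the Fahrenheit reading; then the Celsius reading is 5/9·x - 17.7778.
(5/9·x - 17.7778) - x = 1  ⇒  (-4/9)·x = 18.7778  ⇒  x = -42.2500°F.
In Celsius: (-42.25 - 32) × 5/9 = -41.2500°C.
In kelvin: -41.2500 + 273.15 = 231.90 K.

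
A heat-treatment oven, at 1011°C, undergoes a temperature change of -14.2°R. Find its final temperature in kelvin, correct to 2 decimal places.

The 14.2°R change is an interval, so only the factor 5/9 applies: -14.2 × 5/9 = -7.8889°C.
Final Celsius temperature: 1011.0000 - 7.8889 = 1003.1111°C.
In kelvin: 1003.1111 + 273.15 = 1276.26 K.

1276.26 K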